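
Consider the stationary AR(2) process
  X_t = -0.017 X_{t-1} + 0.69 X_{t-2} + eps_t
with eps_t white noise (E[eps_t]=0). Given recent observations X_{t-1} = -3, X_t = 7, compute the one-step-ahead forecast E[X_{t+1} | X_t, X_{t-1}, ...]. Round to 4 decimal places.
E[X_{t+1} \mid \mathcal F_t] = -2.1890

For an AR(p) model X_t = c + sum_i phi_i X_{t-i} + eps_t, the
one-step-ahead conditional mean is
  E[X_{t+1} | X_t, ...] = c + sum_i phi_i X_{t+1-i}.
Substitute known values:
  E[X_{t+1} | ...] = (-0.017) * (7) + (0.69) * (-3)
                   = -2.1890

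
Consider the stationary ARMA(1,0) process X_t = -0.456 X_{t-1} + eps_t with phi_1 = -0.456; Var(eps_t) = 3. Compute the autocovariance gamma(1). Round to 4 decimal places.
\gamma(1) = -1.7271

Multiply the model equation by X_{t-k} and take expectations. With theta_0 = psi_0 = 1 and psi_j the MA(infinity) weights, this gives
  gamma(k) - sum_i phi_i gamma(k-i) = c_k,
  c_k = sigma^2 * sum_{j=k..q} theta_j psi_{j-k}   (c_k = 0 for k > q),
using gamma(-m) = gamma(m).
Pure AR (q = 0): c_0 = sigma^2 = 3, c_k = 0 for k >= 1.
Equations for k = 0 and k = 1 (AR order 1):
  gamma(0) = phi_1 gamma(1) + c_0
  gamma(1) = phi_1 gamma(0) + c_1
Substituting the second into the first: gamma(0) (1 - phi_1^2) = c_0 + phi_1 c_1, so
  gamma(0) = c_0 / (1 - phi_1^2) = 3 / (1 - (-0.456)^2) = 3 / 0.792064 = 3.787573.
  gamma(1) = phi_1 gamma(0) = (-0.456)(3.787573) = -1.727133.
Therefore gamma(1) = -1.7271 (to 4 decimal places).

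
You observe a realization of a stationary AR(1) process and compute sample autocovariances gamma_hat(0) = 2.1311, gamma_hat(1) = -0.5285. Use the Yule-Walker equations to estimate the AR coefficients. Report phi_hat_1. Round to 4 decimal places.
\hat\phi_{1} = -0.2480

The Yule-Walker equations for an AR(p) process read, in matrix form,
  Gamma_p phi = r_p,   with   (Gamma_p)_{ij} = gamma(|i - j|),
                       (r_p)_i = gamma(i),   i,j = 1..p.
Substitute the sample gammas (Toeplitz matrix and right-hand side of size 1):
  Gamma_p = [[2.1311]]
  r_p     = [-0.5285]
With p = 1 this is the single equation gamma(0) phi_1 = gamma(1):
  phi_hat_1 = gamma(1) / gamma(0) = -0.5285 / 2.1311 = -0.2480.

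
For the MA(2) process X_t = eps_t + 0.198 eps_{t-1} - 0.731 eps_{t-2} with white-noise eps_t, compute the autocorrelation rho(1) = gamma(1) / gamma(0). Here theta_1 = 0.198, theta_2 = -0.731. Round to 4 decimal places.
\rho(1) = 0.0338

For an MA(q) process with theta_0 = 1, the autocovariance is
  gamma(k) = sigma^2 * sum_{i=0..q-k} theta_i * theta_{i+k},
and rho(k) = gamma(k) / gamma(0). Sigma^2 cancels.
  numerator   = (1)*(0.198) + (0.198)*(-0.731) = 0.053262.
  denominator = (1)^2 + (0.198)^2 + (-0.731)^2 = 1.573565.
  rho(1) = 0.053262 / 1.573565 = 0.0338.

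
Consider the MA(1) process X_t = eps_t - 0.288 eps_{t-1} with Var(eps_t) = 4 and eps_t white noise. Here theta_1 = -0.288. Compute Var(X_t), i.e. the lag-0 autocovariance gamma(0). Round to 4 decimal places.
\gamma(0) = 4.3318

For an MA(q) process X_t = eps_t + sum_i theta_i eps_{t-i} with
Var(eps_t) = sigma^2, the variance is
  gamma(0) = sigma^2 * (1 + sum_i theta_i^2).
  sum_i theta_i^2 = (-0.288)^2 = 0.082944.
  gamma(0) = 4 * (1 + 0.082944) = 4 * 1.082944 = 4.331776, which rounds to 4.3318.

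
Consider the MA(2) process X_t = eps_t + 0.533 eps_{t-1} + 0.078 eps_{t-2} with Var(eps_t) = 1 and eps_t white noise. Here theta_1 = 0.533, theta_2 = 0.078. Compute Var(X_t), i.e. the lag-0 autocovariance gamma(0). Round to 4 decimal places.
\gamma(0) = 1.2902

For an MA(q) process X_t = eps_t + sum_i theta_i eps_{t-i} with
Var(eps_t) = sigma^2, the variance is
  gamma(0) = sigma^2 * (1 + sum_i theta_i^2).
  sum_i theta_i^2 = (0.533)^2 + (0.078)^2 = 0.284089 + 0.006084 = 0.290173.
  gamma(0) = 1 * (1 + 0.290173) = 1 * 1.290173 = 1.290173, which rounds to 1.2902.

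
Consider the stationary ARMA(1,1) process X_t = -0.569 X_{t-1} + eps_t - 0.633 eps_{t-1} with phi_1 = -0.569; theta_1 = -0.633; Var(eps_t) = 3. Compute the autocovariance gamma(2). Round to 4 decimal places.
\gamma(2) = 4.1270

Multiply the model equation by X_{t-k} and take expectations. With theta_0 = psi_0 = 1 and psi_j the MA(infinity) weights, this gives
  gamma(k) - sum_i phi_i gamma(k-i) = c_k,
  c_k = sigma^2 * sum_{j=k..q} theta_j psi_{j-k}   (c_k = 0 for k > q),
using gamma(-m) = gamma(m).
psi-weights needed (psi_j = theta_j + sum_i phi_i psi_{j-i}):
  psi_1 = theta_1 + phi_1 = -0.633 + (-0.569) = -1.202
Right-hand sides:
  c_0 = sigma^2 (1 + theta_1 psi_1) = 3 * (1 + (-0.633)(-1.202)) = 3 * 1.760866 = 5.282598
  c_1 = sigma^2 theta_1 = 3 * (-0.633) = -1.899
  c_2 = 0
Equations for k = 0 and k = 1 (AR order 1):
  gamma(0) = phi_1 gamma(1) + c_0
  gamma(1) = phi_1 gamma(0) + c_1
Substituting the second into the first: gamma(0) (1 - phi_1^2) = c_0 + phi_1 c_1, so
  gamma(0) = (c_0 + phi_1 c_1) / (1 - phi_1^2) = (5.282598 + (-0.569)(-1.899)) / (1 - (-0.569)^2) = 6.363129 / 0.676239 = 9.409586.
  gamma(1) = phi_1 gamma(0) + c_1 = (-0.569)(9.409586) + (-1.899) = -7.253054.
For k = 2 (> q): gamma(2) = phi_1 gamma(1) = (-0.569)(-7.253054) = 4.126988.
Therefore gamma(2) = 4.1270 (to 4 decimal places).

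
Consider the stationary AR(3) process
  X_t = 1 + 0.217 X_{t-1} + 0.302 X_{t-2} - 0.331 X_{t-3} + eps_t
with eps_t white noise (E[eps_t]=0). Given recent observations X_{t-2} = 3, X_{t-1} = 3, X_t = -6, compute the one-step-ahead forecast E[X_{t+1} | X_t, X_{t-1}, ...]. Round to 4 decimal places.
E[X_{t+1} \mid \mathcal F_t] = -0.3890

For an AR(p) model X_t = c + sum_i phi_i X_{t-i} + eps_t, the
one-step-ahead conditional mean is
  E[X_{t+1} | X_t, ...] = c + sum_i phi_i X_{t+1-i}.
Substitute known values:
  E[X_{t+1} | ...] = 1 + (0.217) * (-6) + (0.302) * (3) + (-0.331) * (3)
                   = -0.3890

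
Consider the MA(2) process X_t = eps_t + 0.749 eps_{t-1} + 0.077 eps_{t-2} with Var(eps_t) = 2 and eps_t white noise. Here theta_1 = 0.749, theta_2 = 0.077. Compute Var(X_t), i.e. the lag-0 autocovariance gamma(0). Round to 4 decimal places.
\gamma(0) = 3.1339

For an MA(q) process X_t = eps_t + sum_i theta_i eps_{t-i} with
Var(eps_t) = sigma^2, the variance is
  gamma(0) = sigma^2 * (1 + sum_i theta_i^2).
  sum_i theta_i^2 = (0.749)^2 + (0.077)^2 = 0.561001 + 0.005929 = 0.56693.
  gamma(0) = 2 * (1 + 0.56693) = 2 * 1.56693 = 3.13386, which rounds to 3.1339.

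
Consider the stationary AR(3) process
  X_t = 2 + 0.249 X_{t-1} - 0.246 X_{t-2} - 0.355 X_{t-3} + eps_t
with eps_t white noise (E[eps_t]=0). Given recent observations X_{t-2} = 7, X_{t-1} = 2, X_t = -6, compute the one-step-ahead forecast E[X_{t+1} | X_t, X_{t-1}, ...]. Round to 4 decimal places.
E[X_{t+1} \mid \mathcal F_t] = -2.4710

For an AR(p) model X_t = c + sum_i phi_i X_{t-i} + eps_t, the
one-step-ahead conditional mean is
  E[X_{t+1} | X_t, ...] = c + sum_i phi_i X_{t+1-i}.
Substitute known values:
  E[X_{t+1} | ...] = 2 + (0.249) * (-6) + (-0.246) * (2) + (-0.355) * (7)
                   = -2.4710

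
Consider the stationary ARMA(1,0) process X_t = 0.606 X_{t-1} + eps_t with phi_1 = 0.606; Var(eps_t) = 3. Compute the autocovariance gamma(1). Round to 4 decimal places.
\gamma(1) = 2.8731

Multiply the model equation by X_{t-k} and take expectations. With theta_0 = psi_0 = 1 and psi_j the MA(infinity) weights, this gives
  gamma(k) - sum_i phi_i gamma(k-i) = c_k,
  c_k = sigma^2 * sum_{j=k..q} theta_j psi_{j-k}   (c_k = 0 for k > q),
using gamma(-m) = gamma(m).
Pure AR (q = 0): c_0 = sigma^2 = 3, c_k = 0 for k >= 1.
Equations for k = 0 and k = 1 (AR order 1):
  gamma(0) = phi_1 gamma(1) + c_0
  gamma(1) = phi_1 gamma(0) + c_1
Substituting the second into the first: gamma(0) (1 - phi_1^2) = c_0 + phi_1 c_1, so
  gamma(0) = c_0 / (1 - phi_1^2) = 3 / (1 - (0.606)^2) = 3 / 0.632764 = 4.741104.
  gamma(1) = phi_1 gamma(0) = (0.606)(4.741104) = 2.873109.
Therefore gamma(1) = 2.8731 (to 4 decimal places).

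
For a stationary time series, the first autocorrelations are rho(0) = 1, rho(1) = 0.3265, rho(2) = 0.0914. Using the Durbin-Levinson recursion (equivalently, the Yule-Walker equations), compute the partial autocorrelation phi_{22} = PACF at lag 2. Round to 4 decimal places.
\phi_{22} = -0.0170

The PACF at lag k is phi_{kk}, the last component of the solution
to the Yule-Walker system G_k phi = r_k where
  (G_k)_{ij} = rho(|i - j|), (r_k)_i = rho(i), i,j = 1..k.
Equivalently, Durbin-Levinson gives phi_{kk} iteratively:
  phi_{11} = rho(1)
  phi_{kk} = [rho(k) - sum_{j=1..k-1} phi_{k-1,j} rho(k-j)]
            / [1 - sum_{j=1..k-1} phi_{k-1,j} rho(j)],
  phi_{k,j} = phi_{k-1,j} - phi_{kk} phi_{k-1,k-j},  j = 1..k-1.
Step k = 1:
  phi_11 = rho(1) = 0.3265.
Step k = 2:
  phi_22 = [rho(2) - phi_11 rho(1)] / [1 - phi_11 rho(1)] = [0.0914 - (0.3265)(0.3265)] / [1 - (0.3265)(0.3265)]
         = -0.01520225 / 0.89339775 = -0.017.
Therefore phi_{22} = -0.0170.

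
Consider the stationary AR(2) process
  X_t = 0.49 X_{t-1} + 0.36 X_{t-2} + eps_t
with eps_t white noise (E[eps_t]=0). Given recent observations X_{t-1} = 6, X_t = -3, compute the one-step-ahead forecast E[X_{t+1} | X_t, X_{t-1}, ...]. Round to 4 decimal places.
E[X_{t+1} \mid \mathcal F_t] = 0.6900

For an AR(p) model X_t = c + sum_i phi_i X_{t-i} + eps_t, the
one-step-ahead conditional mean is
  E[X_{t+1} | X_t, ...] = c + sum_i phi_i X_{t+1-i}.
Substitute known values:
  E[X_{t+1} | ...] = (0.49) * (-3) + (0.36) * (6)
                   = 0.6900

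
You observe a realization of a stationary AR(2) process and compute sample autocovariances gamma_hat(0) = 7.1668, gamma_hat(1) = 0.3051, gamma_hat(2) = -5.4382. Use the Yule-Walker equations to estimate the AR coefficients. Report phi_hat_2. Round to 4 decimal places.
\hat\phi_{2} = -0.7620

The Yule-Walker equations for an AR(p) process read, in matrix form,
  Gamma_p phi = r_p,   with   (Gamma_p)_{ij} = gamma(|i - j|),
                       (r_p)_i = gamma(i),   i,j = 1..p.
Substitute the sample gammas (Toeplitz matrix and right-hand side of size 2):
  Gamma_p = [[7.1668, 0.3051], [0.3051, 7.1668]]
  r_p     = [0.3051, -5.4382]
Written out:
  7.1668 phi_1 + 0.3051 phi_2 = 0.3051
  0.3051 phi_1 + 7.1668 phi_2 = -5.4382
Solve by Cramer's rule:
  det = gamma(0)^2 - gamma(1)^2 = (7.1668)^2 - (0.3051)^2 = 51.36302224 - 0.09308601 = 51.26993623
  phi_hat_1 = [gamma(1) gamma(0) - gamma(1) gamma(2)] / det = [(0.3051)(7.1668) - (0.3051)(-5.4382)] / 51.26993623 = 3.8457855 / 51.26993623 = 0.075
  phi_hat_2 = [gamma(0) gamma(2) - gamma(1)^2] / det = [(7.1668)(-5.4382) - (0.3051)^2] / 51.26993623 = -39.06757777 / 51.26993623 = -0.762
So phi_hat = [0.0750, -0.7620].
Therefore phi_hat_2 = -0.7620.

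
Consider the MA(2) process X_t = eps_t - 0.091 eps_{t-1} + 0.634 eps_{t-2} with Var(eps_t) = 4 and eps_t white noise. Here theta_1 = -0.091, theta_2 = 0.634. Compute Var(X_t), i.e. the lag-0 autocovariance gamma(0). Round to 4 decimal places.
\gamma(0) = 5.6409

For an MA(q) process X_t = eps_t + sum_i theta_i eps_{t-i} with
Var(eps_t) = sigma^2, the variance is
  gamma(0) = sigma^2 * (1 + sum_i theta_i^2).
  sum_i theta_i^2 = (-0.091)^2 + (0.634)^2 = 0.008281 + 0.401956 = 0.410237.
  gamma(0) = 4 * (1 + 0.410237) = 4 * 1.410237 = 5.640948, which rounds to 5.6409.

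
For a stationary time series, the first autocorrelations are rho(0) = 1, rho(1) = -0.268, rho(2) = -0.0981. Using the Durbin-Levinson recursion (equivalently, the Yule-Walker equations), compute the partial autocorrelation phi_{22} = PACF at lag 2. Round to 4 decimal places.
\phi_{22} = -0.1831

The PACF at lag k is phi_{kk}, the last component of the solution
to the Yule-Walker system G_k phi = r_k where
  (G_k)_{ij} = rho(|i - j|), (r_k)_i = rho(i), i,j = 1..k.
Equivalently, Durbin-Levinson gives phi_{kk} iteratively:
  phi_{11} = rho(1)
  phi_{kk} = [rho(k) - sum_{j=1..k-1} phi_{k-1,j} rho(k-j)]
            / [1 - sum_{j=1..k-1} phi_{k-1,j} rho(j)],
  phi_{k,j} = phi_{k-1,j} - phi_{kk} phi_{k-1,k-j},  j = 1..k-1.
Step k = 1:
  phi_11 = rho(1) = -0.268.
Step k = 2:
  phi_22 = [rho(2) - phi_11 rho(1)] / [1 - phi_11 rho(1)] = [-0.0981 - (-0.268)(-0.268)] / [1 - (-0.268)(-0.268)]
         = -0.169924 / 0.928176 = -0.1831.
Therefore phi_{22} = -0.1831.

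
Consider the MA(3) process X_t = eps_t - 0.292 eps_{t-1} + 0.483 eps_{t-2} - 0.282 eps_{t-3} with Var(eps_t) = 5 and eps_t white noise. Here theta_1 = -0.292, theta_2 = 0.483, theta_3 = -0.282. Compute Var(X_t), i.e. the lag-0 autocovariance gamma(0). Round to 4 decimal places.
\gamma(0) = 6.9904

For an MA(q) process X_t = eps_t + sum_i theta_i eps_{t-i} with
Var(eps_t) = sigma^2, the variance is
  gamma(0) = sigma^2 * (1 + sum_i theta_i^2).
  sum_i theta_i^2 = (-0.292)^2 + (0.483)^2 + (-0.282)^2 = 0.085264 + 0.233289 + 0.079524 = 0.398077.
  gamma(0) = 5 * (1 + 0.398077) = 5 * 1.398077 = 6.990385, which rounds to 6.9904.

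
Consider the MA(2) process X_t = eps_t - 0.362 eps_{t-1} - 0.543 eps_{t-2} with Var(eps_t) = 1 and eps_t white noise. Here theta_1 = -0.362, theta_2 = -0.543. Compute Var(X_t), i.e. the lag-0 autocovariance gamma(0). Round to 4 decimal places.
\gamma(0) = 1.4259

For an MA(q) process X_t = eps_t + sum_i theta_i eps_{t-i} with
Var(eps_t) = sigma^2, the variance is
  gamma(0) = sigma^2 * (1 + sum_i theta_i^2).
  sum_i theta_i^2 = (-0.362)^2 + (-0.543)^2 = 0.131044 + 0.294849 = 0.425893.
  gamma(0) = 1 * (1 + 0.425893) = 1 * 1.425893 = 1.425893, which rounds to 1.4259.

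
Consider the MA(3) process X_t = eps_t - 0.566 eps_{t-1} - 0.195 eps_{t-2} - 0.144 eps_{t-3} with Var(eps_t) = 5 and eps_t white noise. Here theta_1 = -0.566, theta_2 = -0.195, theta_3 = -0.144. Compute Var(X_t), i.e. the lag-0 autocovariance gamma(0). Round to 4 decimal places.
\gamma(0) = 6.8956

For an MA(q) process X_t = eps_t + sum_i theta_i eps_{t-i} with
Var(eps_t) = sigma^2, the variance is
  gamma(0) = sigma^2 * (1 + sum_i theta_i^2).
  sum_i theta_i^2 = (-0.566)^2 + (-0.195)^2 + (-0.144)^2 = 0.320356 + 0.038025 + 0.020736 = 0.379117.
  gamma(0) = 5 * (1 + 0.379117) = 5 * 1.379117 = 6.895585, which rounds to 6.8956.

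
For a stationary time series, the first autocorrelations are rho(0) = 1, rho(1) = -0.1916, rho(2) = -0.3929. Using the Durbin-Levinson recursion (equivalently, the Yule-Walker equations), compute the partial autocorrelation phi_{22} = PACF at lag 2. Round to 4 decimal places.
\phi_{22} = -0.4460

The PACF at lag k is phi_{kk}, the last component of the solution
to the Yule-Walker system G_k phi = r_k where
  (G_k)_{ij} = rho(|i - j|), (r_k)_i = rho(i), i,j = 1..k.
Equivalently, Durbin-Levinson gives phi_{kk} iteratively:
  phi_{11} = rho(1)
  phi_{kk} = [rho(k) - sum_{j=1..k-1} phi_{k-1,j} rho(k-j)]
            / [1 - sum_{j=1..k-1} phi_{k-1,j} rho(j)],
  phi_{k,j} = phi_{k-1,j} - phi_{kk} phi_{k-1,k-j},  j = 1..k-1.
Step k = 1:
  phi_11 = rho(1) = -0.1916.
Step k = 2:
  phi_22 = [rho(2) - phi_11 rho(1)] / [1 - phi_11 rho(1)] = [-0.3929 - (-0.1916)(-0.1916)] / [1 - (-0.1916)(-0.1916)]
         = -0.42961056 / 0.96328944 = -0.446.
Therefore phi_{22} = -0.4460.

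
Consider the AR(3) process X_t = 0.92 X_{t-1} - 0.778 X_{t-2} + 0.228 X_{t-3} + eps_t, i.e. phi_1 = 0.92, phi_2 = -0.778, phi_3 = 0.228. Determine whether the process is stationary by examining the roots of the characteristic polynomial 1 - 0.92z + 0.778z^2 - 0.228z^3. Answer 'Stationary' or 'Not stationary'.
\text{Stationary}

The AR(p) characteristic polynomial is P(z) = 1 - 0.92z + 0.778z^2 - 0.228z^3.
Stationarity requires all roots to lie outside the unit circle, i.e. |z| > 1 for every root.
Degree 3: look for a simple real root z0 first, then factor out (1 - z/z0) and solve the remaining quadratic.
Testing z0 = 2.5: P(2.5) = 1 + (-0.92)(2.5) + (0.778)(2.5)^2 + (-0.228)(2.5)^3
  = 1 + (-2.3) + (4.8625) + (-3.5625) = 0.  So z_0 = 2.5 is a root, |z_0| = 2.5.
Divide out the factor (1 - 0.4 z) = (1 - z/z0) (since 1/z0 = 0.4):
  P(z) = (1 - 0.4 z)(1 + (-0.52) z + (0.57) z^2)
  [check: z-coef -0.52 - (0.4) = -0.92; z^2-coef 0.57 - (0.4)(-0.52) = 0.778; z^3-coef -(0.4)(0.57) = -0.228.]
Remaining roots from the quadratic factor 1 + (-0.52) z + (0.57) z^2:
  Set 1 + (-0.52) z + (0.57) z^2 = 0, i.e. a z^2 + b z + c = 0 with a = 0.57, b = -0.52, c = 1.
  Discriminant D = b^2 - 4ac = (-0.52)^2 - 4*(0.57)*1 = 0.2704 - (2.28) = -2.0096.
  D < 0, so the roots are the complex-conjugate pair z = (-b +/- i sqrt(-D)) / (2a) = 0.4561 +/- 1.2435i.
  For a conjugate pair |z|^2 = z * conj(z) = (product of roots) = c/a = 1/(0.57) = 1.754386, so |z| = sqrt(1.754386) = 1.3245 for both roots.
Moduli of all roots: 2.5000, 1.3245, 1.3245.
All moduli strictly greater than 1? Yes.
Verdict: Stationary.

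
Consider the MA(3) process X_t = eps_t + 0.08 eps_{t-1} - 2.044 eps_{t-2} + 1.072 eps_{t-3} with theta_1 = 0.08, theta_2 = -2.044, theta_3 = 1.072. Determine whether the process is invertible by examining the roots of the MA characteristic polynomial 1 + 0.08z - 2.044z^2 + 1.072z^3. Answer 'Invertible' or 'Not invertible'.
\text{Not invertible}

The MA(q) characteristic polynomial is P(z) = 1 + 0.08z - 2.044z^2 + 1.072z^3.
Invertibility requires all roots to lie outside the unit circle, i.e. |z| > 1 for every root.
Degree 3: look for a simple real root z0 first, then factor out (1 - z/z0) and solve the remaining quadratic.
Testing z0 = 1.25: P(1.25) = 1 + (0.08)(1.25) + (-2.044)(1.25)^2 + (1.072)(1.25)^3
  = 1 + (0.1) + (-3.19375) + (2.09375) = 0.  So z_0 = 1.25 is a root, |z_0| = 1.25.
Divide out the factor (1 - 0.8 z) = (1 - z/z0) (since 1/z0 = 0.8):
  P(z) = (1 - 0.8 z)(1 + (0.88) z + (-1.34) z^2)
  [check: z-coef 0.88 - (0.8) = 0.08; z^2-coef -1.34 - (0.8)(0.88) = -2.044; z^3-coef -(0.8)(-1.34) = 1.072.]
Remaining roots from the quadratic factor 1 + (0.88) z + (-1.34) z^2:
  Set 1 + (0.88) z + (-1.34) z^2 = 0, i.e. a z^2 + b z + c = 0 with a = -1.34, b = 0.88, c = 1.
  Discriminant D = b^2 - 4ac = (0.88)^2 - 4*(-1.34)*1 = 0.7744 - (-5.36) = 6.1344.
  D >= 0, so the roots are real: z = (-b +/- sqrt(D)) / (2a) = (-0.88 +/- 2.476772) / (-2.68).
    z_1 = (-0.88 + 2.476772) / (-2.68) = -0.5958,   |z_1| = 0.5958.
    z_2 = (-0.88 - 2.476772) / (-2.68) = 1.2525,   |z_2| = 1.2525.
Moduli of all roots: 1.2500, 0.5958, 1.2525.
All moduli strictly greater than 1? No.
Verdict: Not invertible.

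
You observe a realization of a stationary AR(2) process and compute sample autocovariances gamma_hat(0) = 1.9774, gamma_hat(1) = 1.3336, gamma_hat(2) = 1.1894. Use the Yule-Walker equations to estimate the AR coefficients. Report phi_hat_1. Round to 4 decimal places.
\hat\phi_{1} = 0.4930

The Yule-Walker equations for an AR(p) process read, in matrix form,
  Gamma_p phi = r_p,   with   (Gamma_p)_{ij} = gamma(|i - j|),
                       (r_p)_i = gamma(i),   i,j = 1..p.
Substitute the sample gammas (Toeplitz matrix and right-hand side of size 2):
  Gamma_p = [[1.9774, 1.3336], [1.3336, 1.9774]]
  r_p     = [1.3336, 1.1894]
Written out:
  1.9774 phi_1 + 1.3336 phi_2 = 1.3336
  1.3336 phi_1 + 1.9774 phi_2 = 1.1894
Solve by Cramer's rule:
  det = gamma(0)^2 - gamma(1)^2 = (1.9774)^2 - (1.3336)^2 = 3.91011076 - 1.77848896 = 2.1316218
  phi_hat_1 = [gamma(1) gamma(0) - gamma(1) gamma(2)] / det = [(1.3336)(1.9774) - (1.3336)(1.1894)] / 2.1316218 = 1.0508768 / 2.1316218 = 0.493
  phi_hat_2 = [gamma(0) gamma(2) - gamma(1)^2] / det = [(1.9774)(1.1894) - (1.3336)^2] / 2.1316218 = 0.5734306 / 2.1316218 = 0.269
So phi_hat = [0.4930, 0.2690].
Therefore phi_hat_1 = 0.4930.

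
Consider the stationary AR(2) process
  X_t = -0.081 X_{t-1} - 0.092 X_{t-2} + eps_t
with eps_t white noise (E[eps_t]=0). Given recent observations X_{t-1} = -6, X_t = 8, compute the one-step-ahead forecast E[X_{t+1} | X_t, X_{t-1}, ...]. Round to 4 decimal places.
E[X_{t+1} \mid \mathcal F_t] = -0.0960

For an AR(p) model X_t = c + sum_i phi_i X_{t-i} + eps_t, the
one-step-ahead conditional mean is
  E[X_{t+1} | X_t, ...] = c + sum_i phi_i X_{t+1-i}.
Substitute known values:
  E[X_{t+1} | ...] = (-0.081) * (8) + (-0.092) * (-6)
                   = -0.0960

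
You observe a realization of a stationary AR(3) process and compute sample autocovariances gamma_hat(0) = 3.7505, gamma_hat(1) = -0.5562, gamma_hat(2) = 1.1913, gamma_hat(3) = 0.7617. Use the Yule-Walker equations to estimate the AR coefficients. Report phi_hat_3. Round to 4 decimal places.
\hat\phi_{3} = 0.3160

The Yule-Walker equations for an AR(p) process read, in matrix form,
  Gamma_p phi = r_p,   with   (Gamma_p)_{ij} = gamma(|i - j|),
                       (r_p)_i = gamma(i),   i,j = 1..p.
Substitute the sample gammas (Toeplitz matrix and right-hand side of size 3):
  Gamma_p = [[3.7505, -0.5562, 1.1913], [-0.5562, 3.7505, -0.5562], [1.1913, -0.5562, 3.7505]]
  r_p     = [-0.5562, 1.1913, 0.7617]
Written out (R1..R3):
  (R1) 3.7505 phi_1 - 0.5562 phi_2 + 1.1913 phi_3 = -0.5562
  (R2) -0.5562 phi_1 + 3.7505 phi_2 - 0.5562 phi_3 = 1.1913
  (R3) 1.1913 phi_1 - 0.5562 phi_2 + 3.7505 phi_3 = 0.7617
Gaussian elimination:
  R2 <- R2 - (-0.5562/3.7505) R1 = R2 - (-0.1483) R1:  3.668015 phi_2 - 0.37953 phi_3 = 1.108815
  R3 <- R3 - (1.1913/3.7505) R1 = R3 - (0.317638) R1:  -0.37953 phi_2 + 3.372098 phi_3 = 0.93837
  R3 <- R3 - (-0.37953/3.668015) R2 = R3 - (-0.10347) R2:  3.332828 phi_3 = 1.053099
Back-substitution:
  phi_hat_3 = 1.053099 / 3.332828 = 0.315978
  phi_hat_2 = (1.108815 - (-0.37953)(0.315978)) / 3.668015 = 0.334987
  phi_hat_1 = (-0.5562 - (-0.5562)(0.334987) - (1.1913)(0.315978)) / 3.7505 = -0.198988
So phi_hat = [-0.1990, 0.3350, 0.3160].
Therefore phi_hat_3 = 0.3160.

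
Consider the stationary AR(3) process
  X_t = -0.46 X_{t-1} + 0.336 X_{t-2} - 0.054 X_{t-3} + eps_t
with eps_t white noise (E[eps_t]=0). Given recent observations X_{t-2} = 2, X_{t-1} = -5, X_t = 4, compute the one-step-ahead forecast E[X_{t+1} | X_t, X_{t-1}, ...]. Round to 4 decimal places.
E[X_{t+1} \mid \mathcal F_t] = -3.6280

For an AR(p) model X_t = c + sum_i phi_i X_{t-i} + eps_t, the
one-step-ahead conditional mean is
  E[X_{t+1} | X_t, ...] = c + sum_i phi_i X_{t+1-i}.
Substitute known values:
  E[X_{t+1} | ...] = (-0.46) * (4) + (0.336) * (-5) + (-0.054) * (2)
                   = -3.6280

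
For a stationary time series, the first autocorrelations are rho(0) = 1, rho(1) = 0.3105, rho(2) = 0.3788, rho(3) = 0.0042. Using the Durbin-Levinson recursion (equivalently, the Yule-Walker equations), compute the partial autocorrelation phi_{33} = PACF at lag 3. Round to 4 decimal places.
\phi_{33} = -0.2130

The PACF at lag k is phi_{kk}, the last component of the solution
to the Yule-Walker system G_k phi = r_k where
  (G_k)_{ij} = rho(|i - j|), (r_k)_i = rho(i), i,j = 1..k.
Equivalently, Durbin-Levinson gives phi_{kk} iteratively:
  phi_{11} = rho(1)
  phi_{kk} = [rho(k) - sum_{j=1..k-1} phi_{k-1,j} rho(k-j)]
            / [1 - sum_{j=1..k-1} phi_{k-1,j} rho(j)],
  phi_{k,j} = phi_{k-1,j} - phi_{kk} phi_{k-1,k-j},  j = 1..k-1.
Step k = 1:
  phi_11 = rho(1) = 0.3105.
Step k = 2:
  phi_22 = [rho(2) - phi_11 rho(1)] / [1 - phi_11 rho(1)] = [0.3788 - (0.3105)(0.3105)] / [1 - (0.3105)(0.3105)]
         = 0.28238975 / 0.90358975 = 0.31252.
  Update: phi_21 = phi_11 - phi_22 phi_11 = 0.3105 - (0.31252)(0.3105) = 0.213463.
Step k = 3:
  phi_33 = [rho(3) - phi_21 rho(2) - phi_22 rho(1)] / [1 - phi_21 rho(1) - phi_22 rho(2)]
    numerator   = 0.0042 - (0.213463)(0.3788) - (0.31252)(0.3105) = -0.17369704
    denominator = 1 - (0.213463)(0.3105) - (0.31252)(0.3788) = 0.81533734
  phi_33 = -0.17369704 / 0.81533734 = -0.213.
Therefore phi_{33} = -0.2130.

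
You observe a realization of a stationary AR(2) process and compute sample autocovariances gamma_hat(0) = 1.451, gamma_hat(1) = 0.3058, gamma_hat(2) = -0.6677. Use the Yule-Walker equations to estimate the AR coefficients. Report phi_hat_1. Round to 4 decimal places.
\hat\phi_{1} = 0.3220

The Yule-Walker equations for an AR(p) process read, in matrix form,
  Gamma_p phi = r_p,   with   (Gamma_p)_{ij} = gamma(|i - j|),
                       (r_p)_i = gamma(i),   i,j = 1..p.
Substitute the sample gammas (Toeplitz matrix and right-hand side of size 2):
  Gamma_p = [[1.451, 0.3058], [0.3058, 1.451]]
  r_p     = [0.3058, -0.6677]
Written out:
  1.451 phi_1 + 0.3058 phi_2 = 0.3058
  0.3058 phi_1 + 1.451 phi_2 = -0.6677
Solve by Cramer's rule:
  det = gamma(0)^2 - gamma(1)^2 = (1.451)^2 - (0.3058)^2 = 2.105401 - 0.09351364 = 2.01188736
  phi_hat_1 = [gamma(1) gamma(0) - gamma(1) gamma(2)] / det = [(0.3058)(1.451) - (0.3058)(-0.6677)] / 2.01188736 = 0.64789846 / 2.01188736 = 0.322
  phi_hat_2 = [gamma(0) gamma(2) - gamma(1)^2] / det = [(1.451)(-0.6677) - (0.3058)^2] / 2.01188736 = -1.06234634 / 2.01188736 = -0.528
So phi_hat = [0.3220, -0.5280].
Therefore phi_hat_1 = 0.3220.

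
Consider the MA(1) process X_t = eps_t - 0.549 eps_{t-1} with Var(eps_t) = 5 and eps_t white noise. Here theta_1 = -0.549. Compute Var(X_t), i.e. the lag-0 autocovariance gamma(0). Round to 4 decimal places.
\gamma(0) = 6.5070

For an MA(q) process X_t = eps_t + sum_i theta_i eps_{t-i} with
Var(eps_t) = sigma^2, the variance is
  gamma(0) = sigma^2 * (1 + sum_i theta_i^2).
  sum_i theta_i^2 = (-0.549)^2 = 0.301401.
  gamma(0) = 5 * (1 + 0.301401) = 5 * 1.301401 = 6.507005, which rounds to 6.5070.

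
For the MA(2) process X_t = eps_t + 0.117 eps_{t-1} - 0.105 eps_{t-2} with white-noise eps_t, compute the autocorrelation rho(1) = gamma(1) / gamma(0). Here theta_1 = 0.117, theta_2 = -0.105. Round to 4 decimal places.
\rho(1) = 0.1022

For an MA(q) process with theta_0 = 1, the autocovariance is
  gamma(k) = sigma^2 * sum_{i=0..q-k} theta_i * theta_{i+k},
and rho(k) = gamma(k) / gamma(0). Sigma^2 cancels.
  numerator   = (1)*(0.117) + (0.117)*(-0.105) = 0.104715.
  denominator = (1)^2 + (0.117)^2 + (-0.105)^2 = 1.024714.
  rho(1) = 0.104715 / 1.024714 = 0.1022.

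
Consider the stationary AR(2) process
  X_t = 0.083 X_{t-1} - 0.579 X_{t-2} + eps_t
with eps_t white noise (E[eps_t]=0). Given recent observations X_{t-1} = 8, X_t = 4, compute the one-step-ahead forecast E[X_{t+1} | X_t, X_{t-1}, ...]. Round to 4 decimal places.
E[X_{t+1} \mid \mathcal F_t] = -4.3000

For an AR(p) model X_t = c + sum_i phi_i X_{t-i} + eps_t, the
one-step-ahead conditional mean is
  E[X_{t+1} | X_t, ...] = c + sum_i phi_i X_{t+1-i}.
Substitute known values:
  E[X_{t+1} | ...] = (0.083) * (4) + (-0.579) * (8)
                   = -4.3000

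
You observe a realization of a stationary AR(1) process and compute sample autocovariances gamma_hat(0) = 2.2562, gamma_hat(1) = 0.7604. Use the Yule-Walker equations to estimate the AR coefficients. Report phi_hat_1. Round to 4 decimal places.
\hat\phi_{1} = 0.3370

The Yule-Walker equations for an AR(p) process read, in matrix form,
  Gamma_p phi = r_p,   with   (Gamma_p)_{ij} = gamma(|i - j|),
                       (r_p)_i = gamma(i),   i,j = 1..p.
Substitute the sample gammas (Toeplitz matrix and right-hand side of size 1):
  Gamma_p = [[2.2562]]
  r_p     = [0.7604]
With p = 1 this is the single equation gamma(0) phi_1 = gamma(1):
  phi_hat_1 = gamma(1) / gamma(0) = 0.7604 / 2.2562 = 0.3370.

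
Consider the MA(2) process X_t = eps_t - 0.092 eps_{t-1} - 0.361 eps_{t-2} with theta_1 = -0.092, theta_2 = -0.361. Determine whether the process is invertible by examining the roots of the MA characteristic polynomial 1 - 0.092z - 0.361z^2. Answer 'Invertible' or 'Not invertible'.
\text{Invertible}

The MA(q) characteristic polynomial is P(z) = 1 - 0.092z - 0.361z^2.
Invertibility requires all roots to lie outside the unit circle, i.e. |z| > 1 for every root.
Set 1 + (-0.092) z + (-0.361) z^2 = 0, i.e. a z^2 + b z + c = 0 with a = -0.361, b = -0.092, c = 1.
Discriminant D = b^2 - 4ac = (-0.092)^2 - 4*(-0.361)*1 = 0.008464 - (-1.444) = 1.452464.
D >= 0, so the roots are real: z = (-b +/- sqrt(D)) / (2a) = (0.092 +/- 1.205182) / (-0.722).
  z_1 = (0.092 + 1.205182) / (-0.722) = -1.7967,   |z_1| = 1.7967.
  z_2 = (0.092 - 1.205182) / (-0.722) = 1.5418,   |z_2| = 1.5418.
Moduli of all roots: 1.7967, 1.5418.
All moduli strictly greater than 1? Yes.
Verdict: Invertible.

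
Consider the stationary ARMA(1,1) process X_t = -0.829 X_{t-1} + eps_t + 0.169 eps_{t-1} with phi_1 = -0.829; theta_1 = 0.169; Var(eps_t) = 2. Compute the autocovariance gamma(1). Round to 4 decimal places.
\gamma(1) = -3.6292

Multiply the model equation by X_{t-k} and take expectations. With theta_0 = psi_0 = 1 and psi_j the MA(infinity) weights, this gives
  gamma(k) - sum_i phi_i gamma(k-i) = c_k,
  c_k = sigma^2 * sum_{j=k..q} theta_j psi_{j-k}   (c_k = 0 for k > q),
using gamma(-m) = gamma(m).
psi-weights needed (psi_j = theta_j + sum_i phi_i psi_{j-i}):
  psi_1 = theta_1 + phi_1 = 0.169 + (-0.829) = -0.66
Right-hand sides:
  c_0 = sigma^2 (1 + theta_1 psi_1) = 2 * (1 + (0.169)(-0.66)) = 2 * 0.88846 = 1.77692
  c_1 = sigma^2 theta_1 = 2 * (0.169) = 0.338
  c_2 = 0
Equations for k = 0 and k = 1 (AR order 1):
  gamma(0) = phi_1 gamma(1) + c_0
  gamma(1) = phi_1 gamma(0) + c_1
Substituting the second into the first: gamma(0) (1 - phi_1^2) = c_0 + phi_1 c_1, so
  gamma(0) = (c_0 + phi_1 c_1) / (1 - phi_1^2) = (1.77692 + (-0.829)(0.338)) / (1 - (-0.829)^2) = 1.496718 / 0.312759 = 4.785531.
  gamma(1) = phi_1 gamma(0) + c_1 = (-0.829)(4.785531) + (0.338) = -3.629205.
Therefore gamma(1) = -3.6292 (to 4 decimal places).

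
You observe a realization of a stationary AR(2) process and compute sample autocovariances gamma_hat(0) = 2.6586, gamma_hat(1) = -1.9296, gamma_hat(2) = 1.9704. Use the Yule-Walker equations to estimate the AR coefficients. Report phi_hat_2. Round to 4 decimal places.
\hat\phi_{2} = 0.4530

The Yule-Walker equations for an AR(p) process read, in matrix form,
  Gamma_p phi = r_p,   with   (Gamma_p)_{ij} = gamma(|i - j|),
                       (r_p)_i = gamma(i),   i,j = 1..p.
Substitute the sample gammas (Toeplitz matrix and right-hand side of size 2):
  Gamma_p = [[2.6586, -1.9296], [-1.9296, 2.6586]]
  r_p     = [-1.9296, 1.9704]
Written out:
  2.6586 phi_1 - 1.9296 phi_2 = -1.9296
  -1.9296 phi_1 + 2.6586 phi_2 = 1.9704
Solve by Cramer's rule:
  det = gamma(0)^2 - gamma(1)^2 = (2.6586)^2 - (-1.9296)^2 = 7.06815396 - 3.72335616 = 3.3447978
  phi_hat_1 = [gamma(1) gamma(0) - gamma(1) gamma(2)] / det = [(-1.9296)(2.6586) - (-1.9296)(1.9704)] / 3.3447978 = -1.32795072 / 3.3447978 = -0.397
  phi_hat_2 = [gamma(0) gamma(2) - gamma(1)^2] / det = [(2.6586)(1.9704) - (-1.9296)^2] / 3.3447978 = 1.51514928 / 3.3447978 = 0.453
So phi_hat = [-0.3970, 0.4530].
Therefore phi_hat_2 = 0.4530.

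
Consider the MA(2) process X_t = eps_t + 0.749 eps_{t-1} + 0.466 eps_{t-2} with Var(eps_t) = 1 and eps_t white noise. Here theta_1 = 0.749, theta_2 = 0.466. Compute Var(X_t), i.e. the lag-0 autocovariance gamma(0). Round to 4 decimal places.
\gamma(0) = 1.7782

For an MA(q) process X_t = eps_t + sum_i theta_i eps_{t-i} with
Var(eps_t) = sigma^2, the variance is
  gamma(0) = sigma^2 * (1 + sum_i theta_i^2).
  sum_i theta_i^2 = (0.749)^2 + (0.466)^2 = 0.561001 + 0.217156 = 0.778157.
  gamma(0) = 1 * (1 + 0.778157) = 1 * 1.778157 = 1.778157, which rounds to 1.7782.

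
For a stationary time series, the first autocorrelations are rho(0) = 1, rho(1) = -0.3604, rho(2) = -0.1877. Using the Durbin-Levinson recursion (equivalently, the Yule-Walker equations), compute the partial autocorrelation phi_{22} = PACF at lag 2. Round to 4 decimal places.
\phi_{22} = -0.3650

The PACF at lag k is phi_{kk}, the last component of the solution
to the Yule-Walker system G_k phi = r_k where
  (G_k)_{ij} = rho(|i - j|), (r_k)_i = rho(i), i,j = 1..k.
Equivalently, Durbin-Levinson gives phi_{kk} iteratively:
  phi_{11} = rho(1)
  phi_{kk} = [rho(k) - sum_{j=1..k-1} phi_{k-1,j} rho(k-j)]
            / [1 - sum_{j=1..k-1} phi_{k-1,j} rho(j)],
  phi_{k,j} = phi_{k-1,j} - phi_{kk} phi_{k-1,k-j},  j = 1..k-1.
Step k = 1:
  phi_11 = rho(1) = -0.3604.
Step k = 2:
  phi_22 = [rho(2) - phi_11 rho(1)] / [1 - phi_11 rho(1)] = [-0.1877 - (-0.3604)(-0.3604)] / [1 - (-0.3604)(-0.3604)]
         = -0.31758816 / 0.87011184 = -0.365.
Therefore phi_{22} = -0.3650.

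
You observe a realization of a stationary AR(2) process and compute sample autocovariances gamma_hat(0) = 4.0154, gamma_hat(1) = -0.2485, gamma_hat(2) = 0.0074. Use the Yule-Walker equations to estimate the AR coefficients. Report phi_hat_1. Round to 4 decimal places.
\hat\phi_{1} = -0.0620

The Yule-Walker equations for an AR(p) process read, in matrix form,
  Gamma_p phi = r_p,   with   (Gamma_p)_{ij} = gamma(|i - j|),
                       (r_p)_i = gamma(i),   i,j = 1..p.
Substitute the sample gammas (Toeplitz matrix and right-hand side of size 2):
  Gamma_p = [[4.0154, -0.2485], [-0.2485, 4.0154]]
  r_p     = [-0.2485, 0.0074]
Written out:
  4.0154 phi_1 - 0.2485 phi_2 = -0.2485
  -0.2485 phi_1 + 4.0154 phi_2 = 0.0074
Solve by Cramer's rule:
  det = gamma(0)^2 - gamma(1)^2 = (4.0154)^2 - (-0.2485)^2 = 16.12343716 - 0.06175225 = 16.06168491
  phi_hat_1 = [gamma(1) gamma(0) - gamma(1) gamma(2)] / det = [(-0.2485)(4.0154) - (-0.2485)(0.0074)] / 16.06168491 = -0.995988 / 16.06168491 = -0.062
  phi_hat_2 = [gamma(0) gamma(2) - gamma(1)^2] / det = [(4.0154)(0.0074) - (-0.2485)^2] / 16.06168491 = -0.03203829 / 16.06168491 = -0.002
So phi_hat = [-0.0620, -0.0020].
Therefore phi_hat_1 = -0.0620.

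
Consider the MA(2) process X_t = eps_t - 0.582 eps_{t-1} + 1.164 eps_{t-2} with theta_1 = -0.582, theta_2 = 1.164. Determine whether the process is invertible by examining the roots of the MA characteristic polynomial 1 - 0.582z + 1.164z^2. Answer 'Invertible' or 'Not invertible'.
\text{Not invertible}

The MA(q) characteristic polynomial is P(z) = 1 - 0.582z + 1.164z^2.
Invertibility requires all roots to lie outside the unit circle, i.e. |z| > 1 for every root.
Set 1 + (-0.582) z + (1.164) z^2 = 0, i.e. a z^2 + b z + c = 0 with a = 1.164, b = -0.582, c = 1.
Discriminant D = b^2 - 4ac = (-0.582)^2 - 4*(1.164)*1 = 0.338724 - (4.656) = -4.317276.
D < 0, so the roots are the complex-conjugate pair z = (-b +/- i sqrt(-D)) / (2a) = 0.25 +/- 0.8925i.
For a conjugate pair |z|^2 = z * conj(z) = (product of roots) = c/a = 1/(1.164) = 0.859107, so |z| = sqrt(0.859107) = 0.9269 for both roots.
Moduli of all roots: 0.9269, 0.9269.
All moduli strictly greater than 1? No.
Verdict: Not invertible.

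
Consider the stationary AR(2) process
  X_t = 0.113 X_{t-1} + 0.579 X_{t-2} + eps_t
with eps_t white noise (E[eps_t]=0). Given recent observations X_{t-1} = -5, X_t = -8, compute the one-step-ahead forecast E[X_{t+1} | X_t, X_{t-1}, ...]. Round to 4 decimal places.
E[X_{t+1} \mid \mathcal F_t] = -3.7990

For an AR(p) model X_t = c + sum_i phi_i X_{t-i} + eps_t, the
one-step-ahead conditional mean is
  E[X_{t+1} | X_t, ...] = c + sum_i phi_i X_{t+1-i}.
Substitute known values:
  E[X_{t+1} | ...] = (0.113) * (-8) + (0.579) * (-5)
                   = -3.7990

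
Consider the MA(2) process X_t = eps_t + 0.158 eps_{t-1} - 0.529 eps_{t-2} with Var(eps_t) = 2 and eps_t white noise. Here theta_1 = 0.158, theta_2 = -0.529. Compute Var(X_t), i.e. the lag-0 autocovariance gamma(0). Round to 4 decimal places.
\gamma(0) = 2.6096

For an MA(q) process X_t = eps_t + sum_i theta_i eps_{t-i} with
Var(eps_t) = sigma^2, the variance is
  gamma(0) = sigma^2 * (1 + sum_i theta_i^2).
  sum_i theta_i^2 = (0.158)^2 + (-0.529)^2 = 0.024964 + 0.279841 = 0.304805.
  gamma(0) = 2 * (1 + 0.304805) = 2 * 1.304805 = 2.60961, which rounds to 2.6096.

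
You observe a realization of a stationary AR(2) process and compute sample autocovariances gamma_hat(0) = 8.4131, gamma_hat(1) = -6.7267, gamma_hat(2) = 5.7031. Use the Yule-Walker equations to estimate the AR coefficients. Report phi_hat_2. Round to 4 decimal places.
\hat\phi_{2} = 0.1070

The Yule-Walker equations for an AR(p) process read, in matrix form,
  Gamma_p phi = r_p,   with   (Gamma_p)_{ij} = gamma(|i - j|),
                       (r_p)_i = gamma(i),   i,j = 1..p.
Substitute the sample gammas (Toeplitz matrix and right-hand side of size 2):
  Gamma_p = [[8.4131, -6.7267], [-6.7267, 8.4131]]
  r_p     = [-6.7267, 5.7031]
Written out:
  8.4131 phi_1 - 6.7267 phi_2 = -6.7267
  -6.7267 phi_1 + 8.4131 phi_2 = 5.7031
Solve by Cramer's rule:
  det = gamma(0)^2 - gamma(1)^2 = (8.4131)^2 - (-6.7267)^2 = 70.78025161 - 45.24849289 = 25.53175872
  phi_hat_1 = [gamma(1) gamma(0) - gamma(1) gamma(2)] / det = [(-6.7267)(8.4131) - (-6.7267)(5.7031)] / 25.53175872 = -18.229357 / 25.53175872 = -0.714
  phi_hat_2 = [gamma(0) gamma(2) - gamma(1)^2] / det = [(8.4131)(5.7031) - (-6.7267)^2] / 25.53175872 = 2.73225772 / 25.53175872 = 0.107
So phi_hat = [-0.7140, 0.1070].
Therefore phi_hat_2 = 0.1070.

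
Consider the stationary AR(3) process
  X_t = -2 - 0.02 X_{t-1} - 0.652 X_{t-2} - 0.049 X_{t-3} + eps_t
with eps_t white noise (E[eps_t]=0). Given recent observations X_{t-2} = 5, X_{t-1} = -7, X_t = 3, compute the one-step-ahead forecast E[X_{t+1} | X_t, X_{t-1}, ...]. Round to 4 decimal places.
E[X_{t+1} \mid \mathcal F_t] = 2.2590

For an AR(p) model X_t = c + sum_i phi_i X_{t-i} + eps_t, the
one-step-ahead conditional mean is
  E[X_{t+1} | X_t, ...] = c + sum_i phi_i X_{t+1-i}.
Substitute known values:
  E[X_{t+1} | ...] = -2 + (-0.02) * (3) + (-0.652) * (-7) + (-0.049) * (5)
                   = 2.2590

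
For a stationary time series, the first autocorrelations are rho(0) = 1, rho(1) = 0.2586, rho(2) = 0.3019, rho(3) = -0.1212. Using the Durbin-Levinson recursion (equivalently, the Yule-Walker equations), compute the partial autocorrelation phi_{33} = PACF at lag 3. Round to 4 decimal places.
\phi_{33} = -0.2800

The PACF at lag k is phi_{kk}, the last component of the solution
to the Yule-Walker system G_k phi = r_k where
  (G_k)_{ij} = rho(|i - j|), (r_k)_i = rho(i), i,j = 1..k.
Equivalently, Durbin-Levinson gives phi_{kk} iteratively:
  phi_{11} = rho(1)
  phi_{kk} = [rho(k) - sum_{j=1..k-1} phi_{k-1,j} rho(k-j)]
            / [1 - sum_{j=1..k-1} phi_{k-1,j} rho(j)],
  phi_{k,j} = phi_{k-1,j} - phi_{kk} phi_{k-1,k-j},  j = 1..k-1.
Step k = 1:
  phi_11 = rho(1) = 0.2586.
Step k = 2:
  phi_22 = [rho(2) - phi_11 rho(1)] / [1 - phi_11 rho(1)] = [0.3019 - (0.2586)(0.2586)] / [1 - (0.2586)(0.2586)]
         = 0.23502604 / 0.93312604 = 0.25187.
  Update: phi_21 = phi_11 - phi_22 phi_11 = 0.2586 - (0.25187)(0.2586) = 0.193467.
Step k = 3:
  phi_33 = [rho(3) - phi_21 rho(2) - phi_22 rho(1)] / [1 - phi_21 rho(1) - phi_22 rho(2)]
    numerator   = -0.1212 - (0.193467)(0.3019) - (0.25187)(0.2586) = -0.24474101
    denominator = 1 - (0.193467)(0.2586) - (0.25187)(0.3019) = 0.87393014
  phi_33 = -0.24474101 / 0.87393014 = -0.28.
Therefore phi_{33} = -0.2800.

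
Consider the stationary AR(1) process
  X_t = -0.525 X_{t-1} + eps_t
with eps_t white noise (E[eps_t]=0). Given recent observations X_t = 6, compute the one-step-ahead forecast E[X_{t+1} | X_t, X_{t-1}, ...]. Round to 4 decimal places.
E[X_{t+1} \mid \mathcal F_t] = -3.1500

For an AR(p) model X_t = c + sum_i phi_i X_{t-i} + eps_t, the
one-step-ahead conditional mean is
  E[X_{t+1} | X_t, ...] = c + sum_i phi_i X_{t+1-i}.
Substitute known values:
  E[X_{t+1} | ...] = (-0.525) * (6)
                   = -3.1500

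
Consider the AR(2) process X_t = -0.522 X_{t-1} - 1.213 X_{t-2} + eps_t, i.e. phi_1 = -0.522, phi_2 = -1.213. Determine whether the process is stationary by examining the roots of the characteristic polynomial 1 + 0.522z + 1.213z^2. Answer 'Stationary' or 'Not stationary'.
\text{Not stationary}

The AR(p) characteristic polynomial is P(z) = 1 + 0.522z + 1.213z^2.
Stationarity requires all roots to lie outside the unit circle, i.e. |z| > 1 for every root.
Set 1 + (0.522) z + (1.213) z^2 = 0, i.e. a z^2 + b z + c = 0 with a = 1.213, b = 0.522, c = 1.
Discriminant D = b^2 - 4ac = (0.522)^2 - 4*(1.213)*1 = 0.272484 - (4.852) = -4.579516.
D < 0, so the roots are the complex-conjugate pair z = (-b +/- i sqrt(-D)) / (2a) = -0.2152 +/- 0.8821i.
For a conjugate pair |z|^2 = z * conj(z) = (product of roots) = c/a = 1/(1.213) = 0.824402, so |z| = sqrt(0.824402) = 0.908 for both roots.
Moduli of all roots: 0.9080, 0.9080.
All moduli strictly greater than 1? No.
Verdict: Not stationary.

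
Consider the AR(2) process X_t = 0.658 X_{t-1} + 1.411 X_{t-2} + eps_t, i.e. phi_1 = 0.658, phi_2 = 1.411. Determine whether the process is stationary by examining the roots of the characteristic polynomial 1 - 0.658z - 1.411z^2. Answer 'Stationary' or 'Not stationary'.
\text{Not stationary}

The AR(p) characteristic polynomial is P(z) = 1 - 0.658z - 1.411z^2.
Stationarity requires all roots to lie outside the unit circle, i.e. |z| > 1 for every root.
Set 1 + (-0.658) z + (-1.411) z^2 = 0, i.e. a z^2 + b z + c = 0 with a = -1.411, b = -0.658, c = 1.
Discriminant D = b^2 - 4ac = (-0.658)^2 - 4*(-1.411)*1 = 0.432964 - (-5.644) = 6.076964.
D >= 0, so the roots are real: z = (-b +/- sqrt(D)) / (2a) = (0.658 +/- 2.46515) / (-2.822).
  z_1 = (0.658 + 2.46515) / (-2.822) = -1.1067,   |z_1| = 1.1067.
  z_2 = (0.658 - 2.46515) / (-2.822) = 0.6404,   |z_2| = 0.6404.
Moduli of all roots: 1.1067, 0.6404.
All moduli strictly greater than 1? No.
Verdict: Not stationary.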